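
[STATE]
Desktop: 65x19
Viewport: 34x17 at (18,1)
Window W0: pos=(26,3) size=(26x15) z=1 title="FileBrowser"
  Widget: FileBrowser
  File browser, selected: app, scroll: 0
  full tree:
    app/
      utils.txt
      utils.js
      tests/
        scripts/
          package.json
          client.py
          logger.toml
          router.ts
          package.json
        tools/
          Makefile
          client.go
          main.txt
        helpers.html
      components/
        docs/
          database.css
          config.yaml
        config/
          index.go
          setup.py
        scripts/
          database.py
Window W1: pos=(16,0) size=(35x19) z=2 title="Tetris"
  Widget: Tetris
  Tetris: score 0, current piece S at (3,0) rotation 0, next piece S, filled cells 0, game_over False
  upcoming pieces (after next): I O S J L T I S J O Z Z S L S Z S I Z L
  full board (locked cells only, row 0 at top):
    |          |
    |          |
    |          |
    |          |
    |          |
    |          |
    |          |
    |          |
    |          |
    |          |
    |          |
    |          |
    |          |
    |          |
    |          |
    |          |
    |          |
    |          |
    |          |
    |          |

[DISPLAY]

Tetris                          ┃ 
────────────────────────────────┨ 
         │Next:                 ┃┓
         │ ░░                   ┃┃
         │░░                    ┃┨
         │                      ┃┃
         │                      ┃┃
         │                      ┃┃
         │Score:                ┃┃
         │0                     ┃┃
         │                      ┃┃
         │                      ┃┃
         │                      ┃┃
         │                      ┃┃
         │                      ┃┃
         │                      ┃┃
         │                      ┃┛


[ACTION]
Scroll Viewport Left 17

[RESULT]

               ┃ Tetris           
               ┠──────────────────
               ┃          │Next:  
               ┃          │ ░░    
               ┃          │░░     
               ┃          │       
               ┃          │       
               ┃          │       
               ┃          │Score: 
               ┃          │0      
               ┃          │       
               ┃          │       
               ┃          │       
               ┃          │       
               ┃          │       
               ┃          │       
               ┃          │       


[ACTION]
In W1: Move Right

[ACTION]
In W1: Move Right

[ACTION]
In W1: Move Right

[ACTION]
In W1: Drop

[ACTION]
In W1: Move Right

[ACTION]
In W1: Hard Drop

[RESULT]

               ┃ Tetris           
               ┠──────────────────
               ┃          │Next:  
               ┃          │████   
               ┃          │       
               ┃          │       
               ┃          │       
               ┃          │       
               ┃          │Score: 
               ┃          │0      
               ┃          │       
               ┃          │       
               ┃          │       
               ┃          │       
               ┃          │       
               ┃        ░░│       
               ┃       ░░ │       


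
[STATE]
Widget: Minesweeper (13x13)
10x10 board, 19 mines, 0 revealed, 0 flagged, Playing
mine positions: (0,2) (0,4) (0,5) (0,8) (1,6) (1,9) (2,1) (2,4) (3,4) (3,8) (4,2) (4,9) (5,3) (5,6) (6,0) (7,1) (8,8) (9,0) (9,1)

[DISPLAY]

■■■■■■■■■■   
■■■■■■■■■■   
■■■■■■■■■■   
■■■■■■■■■■   
■■■■■■■■■■   
■■■■■■■■■■   
■■■■■■■■■■   
■■■■■■■■■■   
■■■■■■■■■■   
■■■■■■■■■■   
             
             
             


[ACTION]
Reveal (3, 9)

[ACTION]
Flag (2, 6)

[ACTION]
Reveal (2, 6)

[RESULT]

■■■■■■■■■■   
■■■■■■■■■■   
■■■■■■⚑■■■   
■■■■■■■■■2   
■■■■■■■■■■   
■■■■■■■■■■   
■■■■■■■■■■   
■■■■■■■■■■   
■■■■■■■■■■   
■■■■■■■■■■   
             
             
             


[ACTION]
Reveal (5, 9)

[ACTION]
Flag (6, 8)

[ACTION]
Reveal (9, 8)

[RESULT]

■■■■■■■■■■   
■■■■■■■■■■   
■■■■■■⚑■■■   
■■■■■■■■■2   
■■■■■■■■■■   
■■■■■■■■■1   
■■■■■■■■⚑■   
■■■■■■■■■■   
■■■■■■■■■■   
■■■■■■■■1■   
             
             
             


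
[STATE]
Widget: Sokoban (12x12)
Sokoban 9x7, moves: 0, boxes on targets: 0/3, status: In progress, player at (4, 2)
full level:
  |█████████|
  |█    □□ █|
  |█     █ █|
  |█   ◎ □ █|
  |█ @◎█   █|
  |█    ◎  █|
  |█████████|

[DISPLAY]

█████████   
█    □□ █   
█     █ █   
█   ◎ □ █   
█ @◎█   █   
█    ◎  █   
█████████   
Moves: 0  0/
            
            
            
            


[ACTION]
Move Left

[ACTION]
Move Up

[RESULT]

█████████   
█    □□ █   
█     █ █   
█@  ◎ □ █   
█  ◎█   █   
█    ◎  █   
█████████   
Moves: 2  0/
            
            
            
            


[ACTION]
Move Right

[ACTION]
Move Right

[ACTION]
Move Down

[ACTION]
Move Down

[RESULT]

█████████   
█    □□ █   
█     █ █   
█   ◎ □ █   
█  ◎█   █   
█  @ ◎  █   
█████████   
Moves: 6  0/
            
            
            
            


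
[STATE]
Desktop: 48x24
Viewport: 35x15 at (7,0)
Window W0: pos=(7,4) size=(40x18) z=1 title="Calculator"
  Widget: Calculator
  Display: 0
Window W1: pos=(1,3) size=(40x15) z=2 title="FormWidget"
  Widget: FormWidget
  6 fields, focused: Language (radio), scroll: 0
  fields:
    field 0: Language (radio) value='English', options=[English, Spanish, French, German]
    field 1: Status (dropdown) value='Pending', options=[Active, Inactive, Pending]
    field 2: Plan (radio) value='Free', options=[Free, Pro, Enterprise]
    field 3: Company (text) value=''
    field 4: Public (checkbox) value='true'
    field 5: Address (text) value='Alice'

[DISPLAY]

                                   
                                   
                                   
━━━━━━━━━━━━━━━━━━━━━━━━━━━━━━━━━┓ 
Widget                           ┃━
─────────────────────────────────┨ 
guage:   (●) English  ( ) Spanish┃─
tus:     [Pending              ▼]┃ 
n:       (●) Free  ( ) Pro  ( ) E┃ 
pany:    [                      ]┃ 
lic:     [x]                     ┃ 
ress:    [Alice                 ]┃ 
                                 ┃ 
                                 ┃ 
                                 ┃ 


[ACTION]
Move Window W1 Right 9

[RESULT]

                                   
                                   
                                   
 ┏━━━━━━━━━━━━━━━━━━━━━━━━━━━━━━━━━
┏┃ FormWidget                      
┃┠─────────────────────────────────
┠┃> Language:   (●) English  ( ) Sp
┃┃  Status:     [Pending           
┃┃  Plan:       (●) Free  ( ) Pro  
┃┃  Company:    [                  
┃┃  Public:     [x]                
┃┃  Address:    [Alice             
┃┃                                 
┃┃                                 
┃┃                                 


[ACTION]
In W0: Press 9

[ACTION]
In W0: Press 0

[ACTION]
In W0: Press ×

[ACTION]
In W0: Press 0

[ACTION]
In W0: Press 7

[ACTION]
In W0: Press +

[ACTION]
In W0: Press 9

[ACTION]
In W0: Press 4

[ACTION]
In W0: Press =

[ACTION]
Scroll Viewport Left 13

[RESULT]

                                   
                                   
                                   
        ┏━━━━━━━━━━━━━━━━━━━━━━━━━━
       ┏┃ FormWidget               
       ┃┠──────────────────────────
       ┠┃> Language:   (●) English 
       ┃┃  Status:     [Pending    
       ┃┃  Plan:       (●) Free  ( 
       ┃┃  Company:    [           
       ┃┃  Public:     [x]         
       ┃┃  Address:    [Alice      
       ┃┃                          
       ┃┃                          
       ┃┃                          


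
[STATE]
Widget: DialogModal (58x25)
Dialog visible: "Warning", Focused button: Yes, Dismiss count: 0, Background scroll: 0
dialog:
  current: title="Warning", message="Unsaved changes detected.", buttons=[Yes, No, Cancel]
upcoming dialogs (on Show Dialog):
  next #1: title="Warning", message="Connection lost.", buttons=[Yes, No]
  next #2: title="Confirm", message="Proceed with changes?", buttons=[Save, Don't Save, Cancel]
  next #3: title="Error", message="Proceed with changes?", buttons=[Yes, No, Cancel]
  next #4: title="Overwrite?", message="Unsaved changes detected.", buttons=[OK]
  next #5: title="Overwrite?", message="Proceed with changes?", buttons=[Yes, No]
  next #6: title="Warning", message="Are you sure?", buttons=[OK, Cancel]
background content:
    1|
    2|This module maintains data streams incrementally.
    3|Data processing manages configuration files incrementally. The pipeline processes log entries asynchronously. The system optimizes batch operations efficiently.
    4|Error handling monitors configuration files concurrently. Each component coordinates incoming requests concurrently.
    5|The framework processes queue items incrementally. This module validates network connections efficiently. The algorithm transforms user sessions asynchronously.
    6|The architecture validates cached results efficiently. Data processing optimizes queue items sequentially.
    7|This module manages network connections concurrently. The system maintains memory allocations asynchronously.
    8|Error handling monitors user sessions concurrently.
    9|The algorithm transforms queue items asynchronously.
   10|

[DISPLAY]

                                                          
This module maintains data streams incrementally.         
Data processing manages configuration files incrementally.
Error handling monitors configuration files concurrently. 
The framework processes queue items incrementally. This mo
The architecture validates cached results efficiently. Dat
This module manages network connections concurrently. The 
Error handling monitors user sessions concurrently.       
The algorithm transforms queue items asynchronously.      
                                                          
              ┌───────────────────────────┐               
              │          Warning          │               
              │ Unsaved changes detected. │               
              │    [Yes]  No   Cancel     │               
              └───────────────────────────┘               
                                                          
                                                          
                                                          
                                                          
                                                          
                                                          
                                                          
                                                          
                                                          
                                                          


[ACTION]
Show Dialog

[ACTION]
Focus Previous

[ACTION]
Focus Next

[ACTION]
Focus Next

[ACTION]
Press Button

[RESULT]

                                                          
This module maintains data streams incrementally.         
Data processing manages configuration files incrementally.
Error handling monitors configuration files concurrently. 
The framework processes queue items incrementally. This mo
The architecture validates cached results efficiently. Dat
This module manages network connections concurrently. The 
Error handling monitors user sessions concurrently.       
The algorithm transforms queue items asynchronously.      
                                                          
                                                          
                                                          
                                                          
                                                          
                                                          
                                                          
                                                          
                                                          
                                                          
                                                          
                                                          
                                                          
                                                          
                                                          
                                                          


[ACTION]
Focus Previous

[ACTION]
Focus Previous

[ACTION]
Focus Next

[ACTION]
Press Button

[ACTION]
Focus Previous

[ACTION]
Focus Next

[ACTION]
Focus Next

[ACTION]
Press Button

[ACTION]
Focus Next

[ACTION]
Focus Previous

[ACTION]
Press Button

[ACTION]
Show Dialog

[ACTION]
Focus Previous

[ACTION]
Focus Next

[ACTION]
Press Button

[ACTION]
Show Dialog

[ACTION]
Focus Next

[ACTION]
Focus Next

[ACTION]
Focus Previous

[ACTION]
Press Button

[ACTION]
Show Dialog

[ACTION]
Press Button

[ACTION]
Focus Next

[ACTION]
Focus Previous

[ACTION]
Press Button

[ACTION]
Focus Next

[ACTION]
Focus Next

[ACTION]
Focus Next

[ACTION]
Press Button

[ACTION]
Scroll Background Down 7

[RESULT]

Error handling monitors user sessions concurrently.       
The algorithm transforms queue items asynchronously.      
                                                          
                                                          
                                                          
                                                          
                                                          
                                                          
                                                          
                                                          
                                                          
                                                          
                                                          
                                                          
                                                          
                                                          
                                                          
                                                          
                                                          
                                                          
                                                          
                                                          
                                                          
                                                          
                                                          


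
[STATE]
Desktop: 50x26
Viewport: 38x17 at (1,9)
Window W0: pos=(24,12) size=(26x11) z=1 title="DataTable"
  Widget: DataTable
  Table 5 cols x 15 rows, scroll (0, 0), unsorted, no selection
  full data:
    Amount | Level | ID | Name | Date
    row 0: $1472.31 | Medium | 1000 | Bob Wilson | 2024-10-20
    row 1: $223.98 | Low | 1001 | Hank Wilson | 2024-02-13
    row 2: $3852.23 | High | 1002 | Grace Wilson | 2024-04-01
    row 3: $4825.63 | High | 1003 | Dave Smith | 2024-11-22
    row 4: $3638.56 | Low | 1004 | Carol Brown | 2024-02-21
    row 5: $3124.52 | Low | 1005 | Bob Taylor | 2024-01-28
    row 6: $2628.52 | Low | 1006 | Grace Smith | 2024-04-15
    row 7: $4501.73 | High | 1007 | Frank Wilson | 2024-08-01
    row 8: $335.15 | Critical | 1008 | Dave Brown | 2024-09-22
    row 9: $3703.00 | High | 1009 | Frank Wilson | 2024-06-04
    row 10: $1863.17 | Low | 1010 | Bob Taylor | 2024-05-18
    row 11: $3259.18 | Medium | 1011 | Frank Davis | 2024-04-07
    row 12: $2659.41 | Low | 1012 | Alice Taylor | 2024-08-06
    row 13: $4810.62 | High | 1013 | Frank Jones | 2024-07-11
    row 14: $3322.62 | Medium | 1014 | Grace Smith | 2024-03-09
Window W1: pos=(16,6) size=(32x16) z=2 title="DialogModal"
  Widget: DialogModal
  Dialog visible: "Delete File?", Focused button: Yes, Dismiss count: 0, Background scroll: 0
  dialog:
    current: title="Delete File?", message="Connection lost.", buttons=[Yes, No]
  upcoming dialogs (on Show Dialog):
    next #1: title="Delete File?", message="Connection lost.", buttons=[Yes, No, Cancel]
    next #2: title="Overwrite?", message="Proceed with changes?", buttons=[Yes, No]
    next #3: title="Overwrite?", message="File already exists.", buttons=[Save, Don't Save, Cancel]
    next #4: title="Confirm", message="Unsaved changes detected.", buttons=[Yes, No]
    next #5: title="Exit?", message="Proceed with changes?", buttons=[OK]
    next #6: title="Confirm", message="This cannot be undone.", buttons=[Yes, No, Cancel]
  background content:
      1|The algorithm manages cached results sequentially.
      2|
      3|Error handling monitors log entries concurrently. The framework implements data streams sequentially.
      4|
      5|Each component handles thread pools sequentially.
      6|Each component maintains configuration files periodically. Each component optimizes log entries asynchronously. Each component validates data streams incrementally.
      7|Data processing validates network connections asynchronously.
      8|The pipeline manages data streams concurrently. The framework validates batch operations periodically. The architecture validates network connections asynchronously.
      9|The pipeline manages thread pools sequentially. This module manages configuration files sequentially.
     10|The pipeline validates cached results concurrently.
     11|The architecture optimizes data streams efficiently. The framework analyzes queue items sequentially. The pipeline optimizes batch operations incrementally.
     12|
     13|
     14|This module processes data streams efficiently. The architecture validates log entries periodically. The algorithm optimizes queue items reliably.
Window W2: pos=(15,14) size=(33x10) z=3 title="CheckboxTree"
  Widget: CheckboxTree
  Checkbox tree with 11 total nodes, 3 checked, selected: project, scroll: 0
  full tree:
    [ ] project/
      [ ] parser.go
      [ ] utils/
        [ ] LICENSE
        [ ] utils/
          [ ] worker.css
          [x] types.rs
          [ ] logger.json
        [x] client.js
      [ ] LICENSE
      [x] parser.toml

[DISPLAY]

               ┃The algorithm manages 
               ┃                      
               ┃Error handling monitor
               ┃     ┌────────────────
               ┃Each │   Delete File? 
              ┏━━━━━━━━━━━━━━━━━━━━━━━
              ┃ CheckboxTree          
              ┠───────────────────────
              ┃>[-] project/          
              ┃   [ ] parser.go       
              ┃   [-] utils/          
              ┃     [ ] LICENSE       
              ┃     [-] utils/        
              ┃       [ ] worker.css  
              ┗━━━━━━━━━━━━━━━━━━━━━━━
                                      
                                      


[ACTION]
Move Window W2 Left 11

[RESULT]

               ┃The algorithm manages 
               ┃                      
               ┃Error handling monitor
               ┃     ┌────────────────
               ┃Each │   Delete File? 
   ┏━━━━━━━━━━━━━━━━━━━━━━━━━━━━━━━┓st
   ┃ CheckboxTree                  ┃  
   ┠───────────────────────────────┨──
   ┃>[-] project/                  ┃ t
   ┃   [ ] parser.go               ┃es
   ┃   [-] utils/                  ┃im
   ┃     [ ] LICENSE               ┃  
   ┃     [-] utils/                ┃━━
   ┃       [ ] worker.css          ┃━━
   ┗━━━━━━━━━━━━━━━━━━━━━━━━━━━━━━━┛  
                                      
                                      


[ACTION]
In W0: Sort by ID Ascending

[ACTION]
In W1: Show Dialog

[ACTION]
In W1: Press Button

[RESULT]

               ┃The algorithm manages 
               ┃                      
               ┃Error handling monitor
               ┃                      
               ┃Each component handles
   ┏━━━━━━━━━━━━━━━━━━━━━━━━━━━━━━━┓ai
   ┃ CheckboxTree                  ┃da
   ┠───────────────────────────────┨ d
   ┃>[-] project/                  ┃ t
   ┃   [ ] parser.go               ┃es
   ┃   [-] utils/                  ┃im
   ┃     [ ] LICENSE               ┃  
   ┃     [-] utils/                ┃━━
   ┃       [ ] worker.css          ┃━━
   ┗━━━━━━━━━━━━━━━━━━━━━━━━━━━━━━━┛  
                                      
                                      


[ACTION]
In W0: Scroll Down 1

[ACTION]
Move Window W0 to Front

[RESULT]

               ┃The algorithm manages 
               ┃                      
               ┃Error handling monitor
               ┃       ┏━━━━━━━━━━━━━━
               ┃Each co┃ DataTable    
   ┏━━━━━━━━━━━━━━━━━━━┠──────────────
   ┃ CheckboxTree      ┃Amount  │Level
   ┠───────────────────┃────────┼─────
   ┃>[-] project/      ┃$223.98 │Low  
   ┃   [ ] parser.go   ┃$3852.23│High 
   ┃   [-] utils/      ┃$4825.63│High 
   ┃     [ ] LICENSE   ┃$3638.56│Low  
   ┃     [-] utils/    ┃$3124.52│Low  
   ┃       [ ] worker.c┗━━━━━━━━━━━━━━
   ┗━━━━━━━━━━━━━━━━━━━━━━━━━━━━━━━┛  
                                      
                                      


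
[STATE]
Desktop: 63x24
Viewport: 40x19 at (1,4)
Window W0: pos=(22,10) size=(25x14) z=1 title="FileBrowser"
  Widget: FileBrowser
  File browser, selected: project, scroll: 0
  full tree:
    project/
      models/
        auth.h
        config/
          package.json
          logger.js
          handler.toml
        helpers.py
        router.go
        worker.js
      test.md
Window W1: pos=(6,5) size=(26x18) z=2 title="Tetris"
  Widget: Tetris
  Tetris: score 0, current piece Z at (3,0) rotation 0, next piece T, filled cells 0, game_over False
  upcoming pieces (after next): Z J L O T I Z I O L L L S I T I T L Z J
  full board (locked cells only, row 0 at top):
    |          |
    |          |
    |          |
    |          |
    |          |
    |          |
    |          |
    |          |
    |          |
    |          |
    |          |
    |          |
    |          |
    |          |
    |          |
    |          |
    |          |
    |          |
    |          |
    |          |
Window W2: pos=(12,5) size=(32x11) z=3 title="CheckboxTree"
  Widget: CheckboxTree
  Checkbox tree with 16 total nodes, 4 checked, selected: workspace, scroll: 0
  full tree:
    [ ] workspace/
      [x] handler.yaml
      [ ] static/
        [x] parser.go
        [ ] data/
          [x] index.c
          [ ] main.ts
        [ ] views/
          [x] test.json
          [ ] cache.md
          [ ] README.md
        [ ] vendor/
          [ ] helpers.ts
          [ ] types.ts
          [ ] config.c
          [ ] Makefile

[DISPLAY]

                                        
     ┏━━━━━┏━━━━━━━━━━━━━━━━━━━━━━━━━━━━
     ┃ Tetr┃ CheckboxTree               
     ┠─────┠────────────────────────────
     ┃     ┃>[-] workspace/             
     ┃     ┃   [x] handler.yaml         
     ┃     ┃   [-] static/              
     ┃     ┃     [x] parser.go          
     ┃     ┃     [-] data/              
     ┃     ┃       [x] index.c          
     ┃     ┃       [ ] main.ts          
     ┃     ┗━━━━━━━━━━━━━━━━━━━━━━━━━━━━
     ┃          │             ┃         
     ┃          │             ┃         
     ┃          │             ┃         
     ┃          │             ┃         
     ┃          │             ┃         
     ┃          │             ┃         
     ┗━━━━━━━━━━━━━━━━━━━━━━━━┛         


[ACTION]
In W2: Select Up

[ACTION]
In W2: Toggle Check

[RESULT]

                                        
     ┏━━━━━┏━━━━━━━━━━━━━━━━━━━━━━━━━━━━
     ┃ Tetr┃ CheckboxTree               
     ┠─────┠────────────────────────────
     ┃     ┃>[x] workspace/             
     ┃     ┃   [x] handler.yaml         
     ┃     ┃   [x] static/              
     ┃     ┃     [x] parser.go          
     ┃     ┃     [x] data/              
     ┃     ┃       [x] index.c          
     ┃     ┃       [x] main.ts          
     ┃     ┗━━━━━━━━━━━━━━━━━━━━━━━━━━━━
     ┃          │             ┃         
     ┃          │             ┃         
     ┃          │             ┃         
     ┃          │             ┃         
     ┃          │             ┃         
     ┃          │             ┃         
     ┗━━━━━━━━━━━━━━━━━━━━━━━━┛         


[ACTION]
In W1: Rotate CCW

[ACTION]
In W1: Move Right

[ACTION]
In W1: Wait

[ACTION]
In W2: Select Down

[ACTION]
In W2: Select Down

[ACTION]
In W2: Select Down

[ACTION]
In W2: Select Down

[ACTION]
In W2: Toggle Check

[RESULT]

                                        
     ┏━━━━━┏━━━━━━━━━━━━━━━━━━━━━━━━━━━━
     ┃ Tetr┃ CheckboxTree               
     ┠─────┠────────────────────────────
     ┃     ┃ [-] workspace/             
     ┃     ┃   [x] handler.yaml         
     ┃     ┃   [-] static/              
     ┃     ┃     [x] parser.go          
     ┃     ┃>    [ ] data/              
     ┃     ┃       [ ] index.c          
     ┃     ┃       [ ] main.ts          
     ┃     ┗━━━━━━━━━━━━━━━━━━━━━━━━━━━━
     ┃          │             ┃         
     ┃          │             ┃         
     ┃          │             ┃         
     ┃          │             ┃         
     ┃          │             ┃         
     ┃          │             ┃         
     ┗━━━━━━━━━━━━━━━━━━━━━━━━┛         


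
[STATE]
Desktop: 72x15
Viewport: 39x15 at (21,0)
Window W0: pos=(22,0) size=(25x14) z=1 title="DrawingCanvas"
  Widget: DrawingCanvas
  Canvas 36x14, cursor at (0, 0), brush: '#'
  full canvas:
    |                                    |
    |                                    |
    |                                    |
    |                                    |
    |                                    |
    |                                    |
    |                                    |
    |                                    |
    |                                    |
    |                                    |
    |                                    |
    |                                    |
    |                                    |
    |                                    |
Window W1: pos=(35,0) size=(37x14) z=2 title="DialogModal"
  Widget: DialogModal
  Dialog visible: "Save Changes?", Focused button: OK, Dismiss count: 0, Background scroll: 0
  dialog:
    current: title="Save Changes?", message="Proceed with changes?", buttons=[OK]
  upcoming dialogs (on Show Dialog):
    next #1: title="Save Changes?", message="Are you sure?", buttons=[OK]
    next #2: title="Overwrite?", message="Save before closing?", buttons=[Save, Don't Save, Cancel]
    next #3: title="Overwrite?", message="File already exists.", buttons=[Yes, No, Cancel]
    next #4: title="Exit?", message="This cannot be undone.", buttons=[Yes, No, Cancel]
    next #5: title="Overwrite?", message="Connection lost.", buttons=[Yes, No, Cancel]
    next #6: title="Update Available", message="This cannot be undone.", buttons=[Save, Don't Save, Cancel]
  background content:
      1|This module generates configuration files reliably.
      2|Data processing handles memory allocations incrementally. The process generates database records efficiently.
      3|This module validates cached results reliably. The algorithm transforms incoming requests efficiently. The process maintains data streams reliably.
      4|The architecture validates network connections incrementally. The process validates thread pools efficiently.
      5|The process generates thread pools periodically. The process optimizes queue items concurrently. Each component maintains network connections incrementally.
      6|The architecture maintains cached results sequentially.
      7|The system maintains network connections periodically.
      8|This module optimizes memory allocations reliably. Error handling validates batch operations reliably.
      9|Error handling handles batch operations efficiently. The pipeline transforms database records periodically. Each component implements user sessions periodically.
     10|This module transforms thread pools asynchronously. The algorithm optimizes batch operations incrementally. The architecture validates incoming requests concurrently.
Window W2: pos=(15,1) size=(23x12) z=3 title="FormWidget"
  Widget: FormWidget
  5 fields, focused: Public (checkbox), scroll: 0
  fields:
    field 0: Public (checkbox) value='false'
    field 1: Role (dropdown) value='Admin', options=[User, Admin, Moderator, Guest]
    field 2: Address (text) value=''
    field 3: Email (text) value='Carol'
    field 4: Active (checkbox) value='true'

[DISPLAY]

 ┏━━━━━━━━━━━━┏━━━━━━━━━━━━━━━━━━━━━━━━
━━━━━━━━━━━━━━━━┓ialogModal            
Widget          ┃──────────────────────
────────────────┨is module generates co
lic:     [ ]    ┃ta processing handles 
e:       [Admi▼]┃is ┌──────────────────
ress:    [     ]┃e a│     Save Changes?
il:      [Carol]┃e p│ Proceed with chan
ive:     [x]    ┃e a│          [OK]    
                ┃e s└──────────────────
                ┃is module optimizes me
                ┃ror handling handles b
━━━━━━━━━━━━━━━━┛is module transforms t
 ┗━━━━━━━━━━━━┗━━━━━━━━━━━━━━━━━━━━━━━━
                                       


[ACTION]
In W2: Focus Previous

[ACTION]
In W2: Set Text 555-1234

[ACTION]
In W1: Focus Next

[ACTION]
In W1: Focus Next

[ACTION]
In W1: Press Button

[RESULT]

 ┏━━━━━━━━━━━━┏━━━━━━━━━━━━━━━━━━━━━━━━
━━━━━━━━━━━━━━━━┓ialogModal            
Widget          ┃──────────────────────
────────────────┨is module generates co
lic:     [ ]    ┃ta processing handles 
e:       [Admi▼]┃is module validates ca
ress:    [     ]┃e architecture validat
il:      [Carol]┃e process generates th
ive:     [x]    ┃e architecture maintai
                ┃e system maintains net
                ┃is module optimizes me
                ┃ror handling handles b
━━━━━━━━━━━━━━━━┛is module transforms t
 ┗━━━━━━━━━━━━┗━━━━━━━━━━━━━━━━━━━━━━━━
                                       


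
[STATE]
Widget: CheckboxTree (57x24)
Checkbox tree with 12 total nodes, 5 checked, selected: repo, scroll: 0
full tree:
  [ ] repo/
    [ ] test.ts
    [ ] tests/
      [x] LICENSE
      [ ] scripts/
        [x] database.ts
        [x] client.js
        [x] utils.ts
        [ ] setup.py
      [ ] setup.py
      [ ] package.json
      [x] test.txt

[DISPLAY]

>[-] repo/                                               
   [ ] test.ts                                           
   [-] tests/                                            
     [x] LICENSE                                         
     [-] scripts/                                        
       [x] database.ts                                   
       [x] client.js                                     
       [x] utils.ts                                      
       [ ] setup.py                                      
     [ ] setup.py                                        
     [ ] package.json                                    
     [x] test.txt                                        
                                                         
                                                         
                                                         
                                                         
                                                         
                                                         
                                                         
                                                         
                                                         
                                                         
                                                         
                                                         


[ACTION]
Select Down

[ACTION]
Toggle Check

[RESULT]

 [-] repo/                                               
>  [x] test.ts                                           
   [-] tests/                                            
     [x] LICENSE                                         
     [-] scripts/                                        
       [x] database.ts                                   
       [x] client.js                                     
       [x] utils.ts                                      
       [ ] setup.py                                      
     [ ] setup.py                                        
     [ ] package.json                                    
     [x] test.txt                                        
                                                         
                                                         
                                                         
                                                         
                                                         
                                                         
                                                         
                                                         
                                                         
                                                         
                                                         
                                                         


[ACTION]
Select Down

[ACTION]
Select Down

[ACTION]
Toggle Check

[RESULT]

 [-] repo/                                               
   [x] test.ts                                           
   [-] tests/                                            
>    [ ] LICENSE                                         
     [-] scripts/                                        
       [x] database.ts                                   
       [x] client.js                                     
       [x] utils.ts                                      
       [ ] setup.py                                      
     [ ] setup.py                                        
     [ ] package.json                                    
     [x] test.txt                                        
                                                         
                                                         
                                                         
                                                         
                                                         
                                                         
                                                         
                                                         
                                                         
                                                         
                                                         
                                                         


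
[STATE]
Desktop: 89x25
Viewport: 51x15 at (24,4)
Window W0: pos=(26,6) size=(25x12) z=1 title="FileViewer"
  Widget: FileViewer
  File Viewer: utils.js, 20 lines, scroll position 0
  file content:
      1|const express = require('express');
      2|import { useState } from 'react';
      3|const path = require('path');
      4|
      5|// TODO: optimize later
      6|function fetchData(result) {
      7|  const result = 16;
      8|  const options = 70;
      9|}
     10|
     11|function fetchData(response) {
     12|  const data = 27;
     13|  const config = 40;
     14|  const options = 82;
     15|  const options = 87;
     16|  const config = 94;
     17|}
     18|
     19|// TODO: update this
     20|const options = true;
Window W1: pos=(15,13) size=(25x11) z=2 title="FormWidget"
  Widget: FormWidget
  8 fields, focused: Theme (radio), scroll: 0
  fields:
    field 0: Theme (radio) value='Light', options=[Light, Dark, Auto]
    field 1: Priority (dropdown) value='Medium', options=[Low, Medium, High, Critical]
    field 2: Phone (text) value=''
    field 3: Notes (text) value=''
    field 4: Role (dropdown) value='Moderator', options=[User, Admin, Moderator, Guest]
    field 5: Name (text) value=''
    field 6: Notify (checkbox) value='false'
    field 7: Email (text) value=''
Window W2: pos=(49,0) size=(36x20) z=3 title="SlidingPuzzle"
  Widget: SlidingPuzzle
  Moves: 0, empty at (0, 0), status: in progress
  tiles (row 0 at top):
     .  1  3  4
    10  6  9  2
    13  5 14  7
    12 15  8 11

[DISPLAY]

                         ┃│    │  1 │  3 │  4 │    
                         ┃├────┼────┼────┼────┤    
  ┏━━━━━━━━━━━━━━━━━━━━━━┃│ 10 │  6 │  9 │  2 │    
  ┃ FileViewer           ┃├────┼────┼────┼────┤    
  ┠──────────────────────┃│ 13 │  5 │ 14 │  7 │    
  ┃const express = requir┃├────┼────┼────┼────┤    
  ┃import { useState } fr┃│ 12 │ 15 │  8 │ 11 │    
  ┃const path = require('┃└────┴────┴────┴────┘    
  ┃                      ┃Moves: 0                 
━━━━━━━━━━━━━━━┓mize late┃                         
get            ┃hData(res┃                         
───────────────┨t = 16;  ┃                         
      (●) Light┃ns = 70; ┃                         
ty:   [Medium▼]┃━━━━━━━━━┃                         
      [       ]┃         ┃                         


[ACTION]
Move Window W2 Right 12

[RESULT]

                             ┃│    │  1 │  3 │  4 │
                             ┃├────┼────┼────┼────┤
  ┏━━━━━━━━━━━━━━━━━━━━━━━┓  ┃│ 10 │  6 │  9 │  2 │
  ┃ FileViewer            ┃  ┃├────┼────┼────┼────┤
  ┠───────────────────────┨  ┃│ 13 │  5 │ 14 │  7 │
  ┃const express = requir▲┃  ┃├────┼────┼────┼────┤
  ┃import { useState } fr█┃  ┃│ 12 │ 15 │  8 │ 11 │
  ┃const path = require('░┃  ┃└────┴────┴────┴────┘
  ┃                      ░┃  ┃Moves: 0             
━━━━━━━━━━━━━━━┓mize late░┃  ┃                     
get            ┃hData(res░┃  ┃                     
───────────────┨t = 16;  ░┃  ┃                     
      (●) Light┃ns = 70; ▼┃  ┃                     
ty:   [Medium▼]┃━━━━━━━━━━┛  ┃                     
      [       ]┃             ┃                     


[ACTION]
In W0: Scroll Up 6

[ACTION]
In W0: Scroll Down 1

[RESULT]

                             ┃│    │  1 │  3 │  4 │
                             ┃├────┼────┼────┼────┤
  ┏━━━━━━━━━━━━━━━━━━━━━━━┓  ┃│ 10 │  6 │  9 │  2 │
  ┃ FileViewer            ┃  ┃├────┼────┼────┼────┤
  ┠───────────────────────┨  ┃│ 13 │  5 │ 14 │  7 │
  ┃import { useState } fr▲┃  ┃├────┼────┼────┼────┤
  ┃const path = require('█┃  ┃│ 12 │ 15 │  8 │ 11 │
  ┃                      ░┃  ┃└────┴────┴────┴────┘
  ┃// TODO: optimize late░┃  ┃Moves: 0             
━━━━━━━━━━━━━━━┓hData(res░┃  ┃                     
get            ┃t = 16;  ░┃  ┃                     
───────────────┨ns = 70; ░┃  ┃                     
      (●) Light┃         ▼┃  ┃                     
ty:   [Medium▼]┃━━━━━━━━━━┛  ┃                     
      [       ]┃             ┃                     
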